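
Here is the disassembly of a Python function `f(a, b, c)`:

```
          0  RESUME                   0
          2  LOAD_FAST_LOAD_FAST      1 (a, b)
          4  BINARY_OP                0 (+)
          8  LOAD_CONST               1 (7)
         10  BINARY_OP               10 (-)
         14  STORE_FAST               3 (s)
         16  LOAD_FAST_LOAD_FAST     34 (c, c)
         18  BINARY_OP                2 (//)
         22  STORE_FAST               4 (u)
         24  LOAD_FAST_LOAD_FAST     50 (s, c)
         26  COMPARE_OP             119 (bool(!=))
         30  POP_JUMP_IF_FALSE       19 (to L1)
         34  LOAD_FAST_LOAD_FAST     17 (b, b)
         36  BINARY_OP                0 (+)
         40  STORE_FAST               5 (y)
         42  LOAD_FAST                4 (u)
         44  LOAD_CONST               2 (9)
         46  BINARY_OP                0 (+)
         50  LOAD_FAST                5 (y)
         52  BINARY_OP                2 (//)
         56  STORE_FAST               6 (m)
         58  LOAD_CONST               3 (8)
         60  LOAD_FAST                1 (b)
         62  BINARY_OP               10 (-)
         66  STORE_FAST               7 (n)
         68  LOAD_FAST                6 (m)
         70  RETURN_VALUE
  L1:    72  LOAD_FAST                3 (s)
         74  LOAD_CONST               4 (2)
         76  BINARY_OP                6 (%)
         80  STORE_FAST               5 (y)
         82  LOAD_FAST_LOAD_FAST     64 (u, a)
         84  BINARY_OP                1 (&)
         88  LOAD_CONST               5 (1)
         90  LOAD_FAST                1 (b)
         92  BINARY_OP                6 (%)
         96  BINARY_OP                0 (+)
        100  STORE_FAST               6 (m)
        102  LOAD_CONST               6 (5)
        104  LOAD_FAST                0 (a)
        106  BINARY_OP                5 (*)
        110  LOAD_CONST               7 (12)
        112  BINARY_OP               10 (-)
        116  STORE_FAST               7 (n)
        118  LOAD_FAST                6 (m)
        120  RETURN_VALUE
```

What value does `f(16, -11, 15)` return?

LOAD_FAST_LOAD_FAST a,b → push 16,-11. Stack: [16, -11]
BINARY_OP + → 16 + -11 = 5. Stack: [5]
LOAD_CONST → push 7. Stack: [5, 7]
BINARY_OP - → 5 - 7 = -2. Stack: [-2]
STORE_FAST s → s=-2. Stack: []
LOAD_FAST_LOAD_FAST c,c → push 15,15. Stack: [15, 15]
BINARY_OP // → 15 // 15 = 1. Stack: [1]
STORE_FAST u → u=1. Stack: []
LOAD_FAST_LOAD_FAST s,c → push -2,15. Stack: [-2, 15]
COMPARE_OP bool(!=) → -2 vs 15 = True. Stack: [True]
POP_JUMP_IF_FALSE → pop True; no jump. Stack: []
LOAD_FAST_LOAD_FAST b,b → push -11,-11. Stack: [-11, -11]
BINARY_OP + → -11 + -11 = -22. Stack: [-22]
STORE_FAST y → y=-22. Stack: []
LOAD_FAST u → push 1. Stack: [1]
LOAD_CONST → push 9. Stack: [1, 9]
BINARY_OP + → 1 + 9 = 10. Stack: [10]
LOAD_FAST y → push -22. Stack: [10, -22]
BINARY_OP // → 10 // -22 = -1. Stack: [-1]
STORE_FAST m → m=-1. Stack: []
LOAD_CONST → push 8. Stack: [8]
LOAD_FAST b → push -11. Stack: [8, -11]
BINARY_OP - → 8 - -11 = 19. Stack: [19]
STORE_FAST n → n=19. Stack: []
LOAD_FAST m → push -1. Stack: [-1]
RETURN_VALUE → return -1.

-1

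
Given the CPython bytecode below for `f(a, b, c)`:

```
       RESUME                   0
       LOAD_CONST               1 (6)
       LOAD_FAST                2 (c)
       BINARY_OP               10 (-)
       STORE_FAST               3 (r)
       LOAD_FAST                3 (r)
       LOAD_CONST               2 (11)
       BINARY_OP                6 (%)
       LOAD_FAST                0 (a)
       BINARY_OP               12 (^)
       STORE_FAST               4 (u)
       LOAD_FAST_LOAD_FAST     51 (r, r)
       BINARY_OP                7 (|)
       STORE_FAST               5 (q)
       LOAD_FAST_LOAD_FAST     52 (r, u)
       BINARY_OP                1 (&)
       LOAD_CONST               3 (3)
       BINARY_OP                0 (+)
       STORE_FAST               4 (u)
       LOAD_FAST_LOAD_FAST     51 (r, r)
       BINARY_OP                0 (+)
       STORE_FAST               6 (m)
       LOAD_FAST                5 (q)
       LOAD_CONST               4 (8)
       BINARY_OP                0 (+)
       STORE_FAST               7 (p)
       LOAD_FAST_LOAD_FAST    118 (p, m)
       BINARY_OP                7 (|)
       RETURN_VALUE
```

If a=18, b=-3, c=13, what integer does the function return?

-13

LOAD_CONST → push 6. Stack: [6]
LOAD_FAST c → push 13. Stack: [6, 13]
BINARY_OP - → 6 - 13 = -7. Stack: [-7]
STORE_FAST r → r=-7. Stack: []
LOAD_FAST r → push -7. Stack: [-7]
LOAD_CONST → push 11. Stack: [-7, 11]
BINARY_OP % → -7 % 11 = 4. Stack: [4]
LOAD_FAST a → push 18. Stack: [4, 18]
BINARY_OP ^ → 4 ^ 18 = 22. Stack: [22]
STORE_FAST u → u=22. Stack: []
LOAD_FAST_LOAD_FAST r,r → push -7,-7. Stack: [-7, -7]
BINARY_OP | → -7 | -7 = -7. Stack: [-7]
STORE_FAST q → q=-7. Stack: []
LOAD_FAST_LOAD_FAST r,u → push -7,22. Stack: [-7, 22]
BINARY_OP & → -7 & 22 = 16. Stack: [16]
LOAD_CONST → push 3. Stack: [16, 3]
BINARY_OP + → 16 + 3 = 19. Stack: [19]
STORE_FAST u → u=19. Stack: []
LOAD_FAST_LOAD_FAST r,r → push -7,-7. Stack: [-7, -7]
BINARY_OP + → -7 + -7 = -14. Stack: [-14]
STORE_FAST m → m=-14. Stack: []
LOAD_FAST q → push -7. Stack: [-7]
LOAD_CONST → push 8. Stack: [-7, 8]
BINARY_OP + → -7 + 8 = 1. Stack: [1]
STORE_FAST p → p=1. Stack: []
LOAD_FAST_LOAD_FAST p,m → push 1,-14. Stack: [1, -14]
BINARY_OP | → 1 | -14 = -13. Stack: [-13]
RETURN_VALUE → return -13.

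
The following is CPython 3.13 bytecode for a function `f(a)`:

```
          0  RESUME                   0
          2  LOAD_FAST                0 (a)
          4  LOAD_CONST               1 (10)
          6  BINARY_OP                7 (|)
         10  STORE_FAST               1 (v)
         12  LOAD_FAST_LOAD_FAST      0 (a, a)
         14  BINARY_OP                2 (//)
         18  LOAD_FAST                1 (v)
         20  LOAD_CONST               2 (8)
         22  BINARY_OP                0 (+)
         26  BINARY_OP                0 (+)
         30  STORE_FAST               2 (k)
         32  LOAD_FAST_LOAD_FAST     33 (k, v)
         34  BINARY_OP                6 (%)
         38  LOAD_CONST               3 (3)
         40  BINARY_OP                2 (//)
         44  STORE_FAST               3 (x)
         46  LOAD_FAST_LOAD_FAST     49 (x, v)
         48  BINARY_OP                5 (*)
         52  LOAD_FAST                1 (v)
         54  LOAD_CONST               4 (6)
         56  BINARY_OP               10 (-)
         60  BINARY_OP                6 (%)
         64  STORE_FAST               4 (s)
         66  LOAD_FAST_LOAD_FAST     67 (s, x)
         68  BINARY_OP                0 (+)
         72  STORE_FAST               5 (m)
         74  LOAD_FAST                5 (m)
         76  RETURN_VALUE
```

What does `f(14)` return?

5

LOAD_FAST a → push 14. Stack: [14]
LOAD_CONST → push 10. Stack: [14, 10]
BINARY_OP | → 14 | 10 = 14. Stack: [14]
STORE_FAST v → v=14. Stack: []
LOAD_FAST_LOAD_FAST a,a → push 14,14. Stack: [14, 14]
BINARY_OP // → 14 // 14 = 1. Stack: [1]
LOAD_FAST v → push 14. Stack: [1, 14]
LOAD_CONST → push 8. Stack: [1, 14, 8]
BINARY_OP + → 14 + 8 = 22. Stack: [1, 22]
BINARY_OP + → 1 + 22 = 23. Stack: [23]
STORE_FAST k → k=23. Stack: []
LOAD_FAST_LOAD_FAST k,v → push 23,14. Stack: [23, 14]
BINARY_OP % → 23 % 14 = 9. Stack: [9]
LOAD_CONST → push 3. Stack: [9, 3]
BINARY_OP // → 9 // 3 = 3. Stack: [3]
STORE_FAST x → x=3. Stack: []
LOAD_FAST_LOAD_FAST x,v → push 3,14. Stack: [3, 14]
BINARY_OP * → 3 * 14 = 42. Stack: [42]
LOAD_FAST v → push 14. Stack: [42, 14]
LOAD_CONST → push 6. Stack: [42, 14, 6]
BINARY_OP - → 14 - 6 = 8. Stack: [42, 8]
BINARY_OP % → 42 % 8 = 2. Stack: [2]
STORE_FAST s → s=2. Stack: []
LOAD_FAST_LOAD_FAST s,x → push 2,3. Stack: [2, 3]
BINARY_OP + → 2 + 3 = 5. Stack: [5]
STORE_FAST m → m=5. Stack: []
LOAD_FAST m → push 5. Stack: [5]
RETURN_VALUE → return 5.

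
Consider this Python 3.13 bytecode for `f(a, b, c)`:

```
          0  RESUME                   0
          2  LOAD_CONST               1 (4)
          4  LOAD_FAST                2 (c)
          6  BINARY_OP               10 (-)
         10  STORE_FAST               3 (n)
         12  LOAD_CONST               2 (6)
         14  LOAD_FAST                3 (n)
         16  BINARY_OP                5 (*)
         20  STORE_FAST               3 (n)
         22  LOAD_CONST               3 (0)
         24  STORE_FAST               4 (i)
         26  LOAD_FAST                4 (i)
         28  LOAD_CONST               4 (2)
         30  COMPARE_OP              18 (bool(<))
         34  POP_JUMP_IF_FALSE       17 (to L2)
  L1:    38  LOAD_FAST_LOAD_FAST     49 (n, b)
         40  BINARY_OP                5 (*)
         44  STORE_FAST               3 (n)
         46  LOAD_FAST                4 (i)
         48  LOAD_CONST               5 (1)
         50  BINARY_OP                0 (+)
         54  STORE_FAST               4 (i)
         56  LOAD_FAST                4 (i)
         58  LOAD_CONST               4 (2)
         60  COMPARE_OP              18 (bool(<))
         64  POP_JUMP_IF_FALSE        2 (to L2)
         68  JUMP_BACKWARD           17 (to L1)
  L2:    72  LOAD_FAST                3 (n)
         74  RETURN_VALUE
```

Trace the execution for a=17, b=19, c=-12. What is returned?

34656

LOAD_CONST → push 4. Stack: [4]
LOAD_FAST c → push -12. Stack: [4, -12]
BINARY_OP - → 4 - -12 = 16. Stack: [16]
STORE_FAST n → n=16. Stack: []
LOAD_CONST → push 6. Stack: [6]
LOAD_FAST n → push 16. Stack: [6, 16]
BINARY_OP * → 6 * 16 = 96. Stack: [96]
STORE_FAST n → n=96. Stack: []
LOAD_CONST → push 0. Stack: [0]
STORE_FAST i → i=0. Stack: []
LOAD_FAST i → push 0. Stack: [0]
LOAD_CONST → push 2. Stack: [0, 2]
COMPARE_OP bool(<) → 0 vs 2 = True. Stack: [True]
POP_JUMP_IF_FALSE → pop True; no jump. Stack: []
LOAD_FAST_LOAD_FAST n,b → push 96,19. Stack: [96, 19]
BINARY_OP * → 96 * 19 = 1824. Stack: [1824]
STORE_FAST n → n=1824. Stack: []
LOAD_FAST i → push 0. Stack: [0]
LOAD_CONST → push 1. Stack: [0, 1]
BINARY_OP + → 0 + 1 = 1. Stack: [1]
STORE_FAST i → i=1. Stack: []
LOAD_FAST i → push 1. Stack: [1]
LOAD_CONST → push 2. Stack: [1, 2]
COMPARE_OP bool(<) → 1 vs 2 = True. Stack: [True]
POP_JUMP_IF_FALSE → pop True; no jump. Stack: []
LOAD_FAST_LOAD_FAST n,b → push 1824,19. Stack: [1824, 19]
BINARY_OP * → 1824 * 19 = 34656. Stack: [34656]
STORE_FAST n → n=34656. Stack: []
LOAD_FAST i → push 1. Stack: [1]
LOAD_CONST → push 1. Stack: [1, 1]
BINARY_OP + → 1 + 1 = 2. Stack: [2]
STORE_FAST i → i=2. Stack: []
LOAD_FAST i → push 2. Stack: [2]
LOAD_CONST → push 2. Stack: [2, 2]
COMPARE_OP bool(<) → 2 vs 2 = False. Stack: [False]
POP_JUMP_IF_FALSE → pop False; jump. Stack: []
LOAD_FAST n → push 34656. Stack: [34656]
RETURN_VALUE → return 34656.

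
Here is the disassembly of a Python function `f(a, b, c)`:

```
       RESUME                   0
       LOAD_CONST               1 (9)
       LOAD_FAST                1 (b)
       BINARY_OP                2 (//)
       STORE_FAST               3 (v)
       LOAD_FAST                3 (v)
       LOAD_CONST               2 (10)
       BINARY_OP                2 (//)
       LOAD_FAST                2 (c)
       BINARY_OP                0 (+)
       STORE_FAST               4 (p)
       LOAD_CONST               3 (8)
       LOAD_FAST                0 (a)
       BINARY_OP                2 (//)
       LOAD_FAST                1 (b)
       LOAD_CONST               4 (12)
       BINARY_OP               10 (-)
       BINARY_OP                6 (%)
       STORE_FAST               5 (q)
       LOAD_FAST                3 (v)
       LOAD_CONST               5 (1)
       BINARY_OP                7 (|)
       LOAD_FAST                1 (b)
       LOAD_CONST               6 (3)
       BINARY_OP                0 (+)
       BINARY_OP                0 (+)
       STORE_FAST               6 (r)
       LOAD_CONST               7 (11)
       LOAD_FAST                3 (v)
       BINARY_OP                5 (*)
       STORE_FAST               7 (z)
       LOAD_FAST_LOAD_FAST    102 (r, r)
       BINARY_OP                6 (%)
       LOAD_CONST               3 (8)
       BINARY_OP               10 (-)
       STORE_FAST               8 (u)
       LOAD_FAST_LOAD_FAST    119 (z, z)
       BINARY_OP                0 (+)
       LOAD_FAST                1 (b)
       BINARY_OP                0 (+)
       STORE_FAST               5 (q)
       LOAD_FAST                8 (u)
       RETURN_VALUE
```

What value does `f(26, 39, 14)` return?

-8

LOAD_CONST → push 9. Stack: [9]
LOAD_FAST b → push 39. Stack: [9, 39]
BINARY_OP // → 9 // 39 = 0. Stack: [0]
STORE_FAST v → v=0. Stack: []
LOAD_FAST v → push 0. Stack: [0]
LOAD_CONST → push 10. Stack: [0, 10]
BINARY_OP // → 0 // 10 = 0. Stack: [0]
LOAD_FAST c → push 14. Stack: [0, 14]
BINARY_OP + → 0 + 14 = 14. Stack: [14]
STORE_FAST p → p=14. Stack: []
LOAD_CONST → push 8. Stack: [8]
LOAD_FAST a → push 26. Stack: [8, 26]
BINARY_OP // → 8 // 26 = 0. Stack: [0]
LOAD_FAST b → push 39. Stack: [0, 39]
LOAD_CONST → push 12. Stack: [0, 39, 12]
BINARY_OP - → 39 - 12 = 27. Stack: [0, 27]
BINARY_OP % → 0 % 27 = 0. Stack: [0]
STORE_FAST q → q=0. Stack: []
LOAD_FAST v → push 0. Stack: [0]
LOAD_CONST → push 1. Stack: [0, 1]
BINARY_OP | → 0 | 1 = 1. Stack: [1]
LOAD_FAST b → push 39. Stack: [1, 39]
LOAD_CONST → push 3. Stack: [1, 39, 3]
BINARY_OP + → 39 + 3 = 42. Stack: [1, 42]
BINARY_OP + → 1 + 42 = 43. Stack: [43]
STORE_FAST r → r=43. Stack: []
LOAD_CONST → push 11. Stack: [11]
LOAD_FAST v → push 0. Stack: [11, 0]
BINARY_OP * → 11 * 0 = 0. Stack: [0]
STORE_FAST z → z=0. Stack: []
LOAD_FAST_LOAD_FAST r,r → push 43,43. Stack: [43, 43]
BINARY_OP % → 43 % 43 = 0. Stack: [0]
LOAD_CONST → push 8. Stack: [0, 8]
BINARY_OP - → 0 - 8 = -8. Stack: [-8]
STORE_FAST u → u=-8. Stack: []
LOAD_FAST_LOAD_FAST z,z → push 0,0. Stack: [0, 0]
BINARY_OP + → 0 + 0 = 0. Stack: [0]
LOAD_FAST b → push 39. Stack: [0, 39]
BINARY_OP + → 0 + 39 = 39. Stack: [39]
STORE_FAST q → q=39. Stack: []
LOAD_FAST u → push -8. Stack: [-8]
RETURN_VALUE → return -8.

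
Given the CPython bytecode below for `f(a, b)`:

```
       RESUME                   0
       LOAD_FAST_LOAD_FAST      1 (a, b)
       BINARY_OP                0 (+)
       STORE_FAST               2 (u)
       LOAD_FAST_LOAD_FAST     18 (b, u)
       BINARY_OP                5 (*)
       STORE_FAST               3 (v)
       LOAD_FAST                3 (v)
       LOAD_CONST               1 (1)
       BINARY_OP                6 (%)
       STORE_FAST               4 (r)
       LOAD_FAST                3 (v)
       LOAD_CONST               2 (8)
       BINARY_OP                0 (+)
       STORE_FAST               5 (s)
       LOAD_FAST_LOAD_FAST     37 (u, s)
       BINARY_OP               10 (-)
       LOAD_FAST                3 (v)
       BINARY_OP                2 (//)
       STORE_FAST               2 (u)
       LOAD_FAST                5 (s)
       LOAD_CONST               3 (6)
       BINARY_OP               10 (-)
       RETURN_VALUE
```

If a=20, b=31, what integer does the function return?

1583

LOAD_FAST_LOAD_FAST a,b → push 20,31. Stack: [20, 31]
BINARY_OP + → 20 + 31 = 51. Stack: [51]
STORE_FAST u → u=51. Stack: []
LOAD_FAST_LOAD_FAST b,u → push 31,51. Stack: [31, 51]
BINARY_OP * → 31 * 51 = 1581. Stack: [1581]
STORE_FAST v → v=1581. Stack: []
LOAD_FAST v → push 1581. Stack: [1581]
LOAD_CONST → push 1. Stack: [1581, 1]
BINARY_OP % → 1581 % 1 = 0. Stack: [0]
STORE_FAST r → r=0. Stack: []
LOAD_FAST v → push 1581. Stack: [1581]
LOAD_CONST → push 8. Stack: [1581, 8]
BINARY_OP + → 1581 + 8 = 1589. Stack: [1589]
STORE_FAST s → s=1589. Stack: []
LOAD_FAST_LOAD_FAST u,s → push 51,1589. Stack: [51, 1589]
BINARY_OP - → 51 - 1589 = -1538. Stack: [-1538]
LOAD_FAST v → push 1581. Stack: [-1538, 1581]
BINARY_OP // → -1538 // 1581 = -1. Stack: [-1]
STORE_FAST u → u=-1. Stack: []
LOAD_FAST s → push 1589. Stack: [1589]
LOAD_CONST → push 6. Stack: [1589, 6]
BINARY_OP - → 1589 - 6 = 1583. Stack: [1583]
RETURN_VALUE → return 1583.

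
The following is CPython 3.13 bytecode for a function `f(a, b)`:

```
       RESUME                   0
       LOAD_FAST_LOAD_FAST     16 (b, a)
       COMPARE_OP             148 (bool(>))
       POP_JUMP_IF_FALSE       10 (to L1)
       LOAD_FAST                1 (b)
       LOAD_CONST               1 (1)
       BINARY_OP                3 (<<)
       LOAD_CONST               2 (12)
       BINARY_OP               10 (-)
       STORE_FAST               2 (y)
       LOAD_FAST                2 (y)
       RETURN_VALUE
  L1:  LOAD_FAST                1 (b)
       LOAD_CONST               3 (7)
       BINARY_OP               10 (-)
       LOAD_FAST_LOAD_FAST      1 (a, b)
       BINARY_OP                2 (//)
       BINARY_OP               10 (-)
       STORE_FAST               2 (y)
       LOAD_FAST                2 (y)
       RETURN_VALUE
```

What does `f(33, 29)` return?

LOAD_FAST_LOAD_FAST b,a → push 29,33. Stack: [29, 33]
COMPARE_OP bool(>) → 29 vs 33 = False. Stack: [False]
POP_JUMP_IF_FALSE → pop False; jump. Stack: []
LOAD_FAST b → push 29. Stack: [29]
LOAD_CONST → push 7. Stack: [29, 7]
BINARY_OP - → 29 - 7 = 22. Stack: [22]
LOAD_FAST_LOAD_FAST a,b → push 33,29. Stack: [22, 33, 29]
BINARY_OP // → 33 // 29 = 1. Stack: [22, 1]
BINARY_OP - → 22 - 1 = 21. Stack: [21]
STORE_FAST y → y=21. Stack: []
LOAD_FAST y → push 21. Stack: [21]
RETURN_VALUE → return 21.

21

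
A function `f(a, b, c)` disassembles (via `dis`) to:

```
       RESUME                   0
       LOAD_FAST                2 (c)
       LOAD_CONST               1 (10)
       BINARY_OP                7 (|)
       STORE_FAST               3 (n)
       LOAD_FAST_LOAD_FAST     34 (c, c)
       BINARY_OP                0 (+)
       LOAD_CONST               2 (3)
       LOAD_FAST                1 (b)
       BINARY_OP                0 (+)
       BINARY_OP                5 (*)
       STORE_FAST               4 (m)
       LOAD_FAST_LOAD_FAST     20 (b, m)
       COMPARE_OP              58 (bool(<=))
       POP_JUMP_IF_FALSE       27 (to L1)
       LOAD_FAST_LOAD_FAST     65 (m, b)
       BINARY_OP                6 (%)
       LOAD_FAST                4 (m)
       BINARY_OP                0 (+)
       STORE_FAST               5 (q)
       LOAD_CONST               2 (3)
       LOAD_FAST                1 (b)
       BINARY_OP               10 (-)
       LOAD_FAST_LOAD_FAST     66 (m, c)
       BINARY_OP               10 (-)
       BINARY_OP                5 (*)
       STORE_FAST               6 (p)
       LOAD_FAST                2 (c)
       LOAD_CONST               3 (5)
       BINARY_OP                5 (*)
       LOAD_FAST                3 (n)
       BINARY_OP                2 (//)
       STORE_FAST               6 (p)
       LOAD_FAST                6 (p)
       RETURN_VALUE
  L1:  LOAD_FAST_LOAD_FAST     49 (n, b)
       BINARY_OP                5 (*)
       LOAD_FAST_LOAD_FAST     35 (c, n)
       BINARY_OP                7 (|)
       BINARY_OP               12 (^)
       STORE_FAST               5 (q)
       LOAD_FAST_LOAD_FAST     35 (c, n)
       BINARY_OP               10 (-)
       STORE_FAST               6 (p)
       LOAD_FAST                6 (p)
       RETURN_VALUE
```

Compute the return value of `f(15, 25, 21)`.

LOAD_FAST c → push 21. Stack: [21]
LOAD_CONST → push 10. Stack: [21, 10]
BINARY_OP | → 21 | 10 = 31. Stack: [31]
STORE_FAST n → n=31. Stack: []
LOAD_FAST_LOAD_FAST c,c → push 21,21. Stack: [21, 21]
BINARY_OP + → 21 + 21 = 42. Stack: [42]
LOAD_CONST → push 3. Stack: [42, 3]
LOAD_FAST b → push 25. Stack: [42, 3, 25]
BINARY_OP + → 3 + 25 = 28. Stack: [42, 28]
BINARY_OP * → 42 * 28 = 1176. Stack: [1176]
STORE_FAST m → m=1176. Stack: []
LOAD_FAST_LOAD_FAST b,m → push 25,1176. Stack: [25, 1176]
COMPARE_OP bool(<=) → 25 vs 1176 = True. Stack: [True]
POP_JUMP_IF_FALSE → pop True; no jump. Stack: []
LOAD_FAST_LOAD_FAST m,b → push 1176,25. Stack: [1176, 25]
BINARY_OP % → 1176 % 25 = 1. Stack: [1]
LOAD_FAST m → push 1176. Stack: [1, 1176]
BINARY_OP + → 1 + 1176 = 1177. Stack: [1177]
STORE_FAST q → q=1177. Stack: []
LOAD_CONST → push 3. Stack: [3]
LOAD_FAST b → push 25. Stack: [3, 25]
BINARY_OP - → 3 - 25 = -22. Stack: [-22]
LOAD_FAST_LOAD_FAST m,c → push 1176,21. Stack: [-22, 1176, 21]
BINARY_OP - → 1176 - 21 = 1155. Stack: [-22, 1155]
BINARY_OP * → -22 * 1155 = -25410. Stack: [-25410]
STORE_FAST p → p=-25410. Stack: []
LOAD_FAST c → push 21. Stack: [21]
LOAD_CONST → push 5. Stack: [21, 5]
BINARY_OP * → 21 * 5 = 105. Stack: [105]
LOAD_FAST n → push 31. Stack: [105, 31]
BINARY_OP // → 105 // 31 = 3. Stack: [3]
STORE_FAST p → p=3. Stack: []
LOAD_FAST p → push 3. Stack: [3]
RETURN_VALUE → return 3.

3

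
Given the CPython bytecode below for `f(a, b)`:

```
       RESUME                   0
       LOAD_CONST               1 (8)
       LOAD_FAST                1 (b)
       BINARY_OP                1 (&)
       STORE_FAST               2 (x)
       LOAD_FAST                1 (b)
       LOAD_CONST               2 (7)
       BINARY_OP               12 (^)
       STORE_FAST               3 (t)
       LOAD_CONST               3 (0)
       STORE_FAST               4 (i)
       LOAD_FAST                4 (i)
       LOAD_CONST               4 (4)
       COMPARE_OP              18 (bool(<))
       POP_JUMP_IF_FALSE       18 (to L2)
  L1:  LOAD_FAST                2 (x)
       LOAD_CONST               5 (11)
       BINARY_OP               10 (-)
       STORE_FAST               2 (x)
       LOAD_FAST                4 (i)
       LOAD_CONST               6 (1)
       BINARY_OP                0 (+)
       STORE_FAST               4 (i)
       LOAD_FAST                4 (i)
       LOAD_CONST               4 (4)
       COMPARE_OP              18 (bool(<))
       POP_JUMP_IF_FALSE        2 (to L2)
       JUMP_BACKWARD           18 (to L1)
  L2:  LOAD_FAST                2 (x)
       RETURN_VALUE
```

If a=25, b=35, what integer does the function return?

LOAD_CONST → push 8. Stack: [8]
LOAD_FAST b → push 35. Stack: [8, 35]
BINARY_OP & → 8 & 35 = 0. Stack: [0]
STORE_FAST x → x=0. Stack: []
LOAD_FAST b → push 35. Stack: [35]
LOAD_CONST → push 7. Stack: [35, 7]
BINARY_OP ^ → 35 ^ 7 = 36. Stack: [36]
STORE_FAST t → t=36. Stack: []
LOAD_CONST → push 0. Stack: [0]
STORE_FAST i → i=0. Stack: []
LOAD_FAST i → push 0. Stack: [0]
LOAD_CONST → push 4. Stack: [0, 4]
COMPARE_OP bool(<) → 0 vs 4 = True. Stack: [True]
POP_JUMP_IF_FALSE → pop True; no jump. Stack: []
LOAD_FAST x → push 0. Stack: [0]
LOAD_CONST → push 11. Stack: [0, 11]
BINARY_OP - → 0 - 11 = -11. Stack: [-11]
STORE_FAST x → x=-11. Stack: []
LOAD_FAST i → push 0. Stack: [0]
LOAD_CONST → push 1. Stack: [0, 1]
BINARY_OP + → 0 + 1 = 1. Stack: [1]
STORE_FAST i → i=1. Stack: []
LOAD_FAST i → push 1. Stack: [1]
LOAD_CONST → push 4. Stack: [1, 4]
COMPARE_OP bool(<) → 1 vs 4 = True. Stack: [True]
POP_JUMP_IF_FALSE → pop True; no jump. Stack: []
LOAD_FAST x → push -11. Stack: [-11]
LOAD_CONST → push 11. Stack: [-11, 11]
BINARY_OP - → -11 - 11 = -22. Stack: [-22]
STORE_FAST x → x=-22. Stack: []
LOAD_FAST i → push 1. Stack: [1]
LOAD_CONST → push 1. Stack: [1, 1]
BINARY_OP + → 1 + 1 = 2. Stack: [2]
STORE_FAST i → i=2. Stack: []
LOAD_FAST i → push 2. Stack: [2]
LOAD_CONST → push 4. Stack: [2, 4]
COMPARE_OP bool(<) → 2 vs 4 = True. Stack: [True]
POP_JUMP_IF_FALSE → pop True; no jump. Stack: []
LOAD_FAST x → push -22. Stack: [-22]
LOAD_CONST → push 11. Stack: [-22, 11]
BINARY_OP - → -22 - 11 = -33. Stack: [-33]
STORE_FAST x → x=-33. Stack: []
LOAD_FAST i → push 2. Stack: [2]
LOAD_CONST → push 1. Stack: [2, 1]
BINARY_OP + → 2 + 1 = 3. Stack: [3]
STORE_FAST i → i=3. Stack: []
LOAD_FAST i → push 3. Stack: [3]
LOAD_CONST → push 4. Stack: [3, 4]
COMPARE_OP bool(<) → 3 vs 4 = True. Stack: [True]
POP_JUMP_IF_FALSE → pop True; no jump. Stack: []
LOAD_FAST x → push -33. Stack: [-33]
LOAD_CONST → push 11. Stack: [-33, 11]
BINARY_OP - → -33 - 11 = -44. Stack: [-44]
STORE_FAST x → x=-44. Stack: []
LOAD_FAST i → push 3. Stack: [3]
LOAD_CONST → push 1. Stack: [3, 1]
BINARY_OP + → 3 + 1 = 4. Stack: [4]
STORE_FAST i → i=4. Stack: []
LOAD_FAST i → push 4. Stack: [4]
LOAD_CONST → push 4. Stack: [4, 4]
COMPARE_OP bool(<) → 4 vs 4 = False. Stack: [False]
POP_JUMP_IF_FALSE → pop False; jump. Stack: []
LOAD_FAST x → push -44. Stack: [-44]
RETURN_VALUE → return -44.

-44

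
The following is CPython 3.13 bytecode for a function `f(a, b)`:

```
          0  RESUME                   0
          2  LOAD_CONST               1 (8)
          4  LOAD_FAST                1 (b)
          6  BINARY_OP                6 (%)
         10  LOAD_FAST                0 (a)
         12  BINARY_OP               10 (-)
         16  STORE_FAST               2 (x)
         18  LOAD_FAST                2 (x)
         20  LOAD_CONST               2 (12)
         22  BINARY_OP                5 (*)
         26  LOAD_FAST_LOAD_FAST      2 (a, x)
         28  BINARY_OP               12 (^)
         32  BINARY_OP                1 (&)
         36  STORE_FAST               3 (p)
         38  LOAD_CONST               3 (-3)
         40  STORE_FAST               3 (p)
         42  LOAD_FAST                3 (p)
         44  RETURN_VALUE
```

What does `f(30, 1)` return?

LOAD_CONST → push 8. Stack: [8]
LOAD_FAST b → push 1. Stack: [8, 1]
BINARY_OP % → 8 % 1 = 0. Stack: [0]
LOAD_FAST a → push 30. Stack: [0, 30]
BINARY_OP - → 0 - 30 = -30. Stack: [-30]
STORE_FAST x → x=-30. Stack: []
LOAD_FAST x → push -30. Stack: [-30]
LOAD_CONST → push 12. Stack: [-30, 12]
BINARY_OP * → -30 * 12 = -360. Stack: [-360]
LOAD_FAST_LOAD_FAST a,x → push 30,-30. Stack: [-360, 30, -30]
BINARY_OP ^ → 30 ^ -30 = -4. Stack: [-360, -4]
BINARY_OP & → -360 & -4 = -360. Stack: [-360]
STORE_FAST p → p=-360. Stack: []
LOAD_CONST → push -3. Stack: [-3]
STORE_FAST p → p=-3. Stack: []
LOAD_FAST p → push -3. Stack: [-3]
RETURN_VALUE → return -3.

-3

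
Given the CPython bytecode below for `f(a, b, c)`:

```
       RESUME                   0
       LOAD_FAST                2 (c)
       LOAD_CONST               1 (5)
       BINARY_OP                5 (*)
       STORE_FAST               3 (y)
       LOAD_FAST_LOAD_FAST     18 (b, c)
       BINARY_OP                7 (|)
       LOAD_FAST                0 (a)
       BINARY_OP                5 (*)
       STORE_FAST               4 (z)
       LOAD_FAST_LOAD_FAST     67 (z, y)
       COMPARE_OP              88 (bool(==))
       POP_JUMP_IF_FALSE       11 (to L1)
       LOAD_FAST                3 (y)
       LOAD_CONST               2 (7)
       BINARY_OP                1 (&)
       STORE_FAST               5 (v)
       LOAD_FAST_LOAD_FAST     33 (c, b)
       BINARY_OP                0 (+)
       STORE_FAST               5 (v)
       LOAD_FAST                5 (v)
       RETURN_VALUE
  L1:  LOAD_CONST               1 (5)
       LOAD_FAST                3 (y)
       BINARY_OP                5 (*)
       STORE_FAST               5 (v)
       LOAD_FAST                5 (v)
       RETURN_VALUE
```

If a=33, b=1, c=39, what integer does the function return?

LOAD_FAST c → push 39. Stack: [39]
LOAD_CONST → push 5. Stack: [39, 5]
BINARY_OP * → 39 * 5 = 195. Stack: [195]
STORE_FAST y → y=195. Stack: []
LOAD_FAST_LOAD_FAST b,c → push 1,39. Stack: [1, 39]
BINARY_OP | → 1 | 39 = 39. Stack: [39]
LOAD_FAST a → push 33. Stack: [39, 33]
BINARY_OP * → 39 * 33 = 1287. Stack: [1287]
STORE_FAST z → z=1287. Stack: []
LOAD_FAST_LOAD_FAST z,y → push 1287,195. Stack: [1287, 195]
COMPARE_OP bool(==) → 1287 vs 195 = False. Stack: [False]
POP_JUMP_IF_FALSE → pop False; jump. Stack: []
LOAD_CONST → push 5. Stack: [5]
LOAD_FAST y → push 195. Stack: [5, 195]
BINARY_OP * → 5 * 195 = 975. Stack: [975]
STORE_FAST v → v=975. Stack: []
LOAD_FAST v → push 975. Stack: [975]
RETURN_VALUE → return 975.

975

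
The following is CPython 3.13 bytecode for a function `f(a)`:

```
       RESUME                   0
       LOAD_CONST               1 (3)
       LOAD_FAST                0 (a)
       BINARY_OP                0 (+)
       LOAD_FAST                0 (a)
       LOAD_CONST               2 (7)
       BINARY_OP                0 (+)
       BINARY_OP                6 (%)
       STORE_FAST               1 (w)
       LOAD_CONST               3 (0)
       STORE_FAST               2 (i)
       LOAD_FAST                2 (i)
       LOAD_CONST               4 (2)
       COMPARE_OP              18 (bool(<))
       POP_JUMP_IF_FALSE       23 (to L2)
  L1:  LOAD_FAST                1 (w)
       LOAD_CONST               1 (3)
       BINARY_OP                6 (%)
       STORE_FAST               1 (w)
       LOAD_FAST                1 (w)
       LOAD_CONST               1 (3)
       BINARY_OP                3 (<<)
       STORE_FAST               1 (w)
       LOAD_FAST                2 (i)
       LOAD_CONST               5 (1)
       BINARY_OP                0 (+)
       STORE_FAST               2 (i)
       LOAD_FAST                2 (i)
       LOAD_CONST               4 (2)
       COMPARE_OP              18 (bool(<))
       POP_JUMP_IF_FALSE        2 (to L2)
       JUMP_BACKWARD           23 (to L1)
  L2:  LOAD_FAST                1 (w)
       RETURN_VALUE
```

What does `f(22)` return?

16

LOAD_CONST → push 3. Stack: [3]
LOAD_FAST a → push 22. Stack: [3, 22]
BINARY_OP + → 3 + 22 = 25. Stack: [25]
LOAD_FAST a → push 22. Stack: [25, 22]
LOAD_CONST → push 7. Stack: [25, 22, 7]
BINARY_OP + → 22 + 7 = 29. Stack: [25, 29]
BINARY_OP % → 25 % 29 = 25. Stack: [25]
STORE_FAST w → w=25. Stack: []
LOAD_CONST → push 0. Stack: [0]
STORE_FAST i → i=0. Stack: []
LOAD_FAST i → push 0. Stack: [0]
LOAD_CONST → push 2. Stack: [0, 2]
COMPARE_OP bool(<) → 0 vs 2 = True. Stack: [True]
POP_JUMP_IF_FALSE → pop True; no jump. Stack: []
LOAD_FAST w → push 25. Stack: [25]
LOAD_CONST → push 3. Stack: [25, 3]
BINARY_OP % → 25 % 3 = 1. Stack: [1]
STORE_FAST w → w=1. Stack: []
LOAD_FAST w → push 1. Stack: [1]
LOAD_CONST → push 3. Stack: [1, 3]
BINARY_OP << → 1 << 3 = 8. Stack: [8]
STORE_FAST w → w=8. Stack: []
LOAD_FAST i → push 0. Stack: [0]
LOAD_CONST → push 1. Stack: [0, 1]
BINARY_OP + → 0 + 1 = 1. Stack: [1]
STORE_FAST i → i=1. Stack: []
LOAD_FAST i → push 1. Stack: [1]
LOAD_CONST → push 2. Stack: [1, 2]
COMPARE_OP bool(<) → 1 vs 2 = True. Stack: [True]
POP_JUMP_IF_FALSE → pop True; no jump. Stack: []
LOAD_FAST w → push 8. Stack: [8]
LOAD_CONST → push 3. Stack: [8, 3]
BINARY_OP % → 8 % 3 = 2. Stack: [2]
STORE_FAST w → w=2. Stack: []
LOAD_FAST w → push 2. Stack: [2]
LOAD_CONST → push 3. Stack: [2, 3]
BINARY_OP << → 2 << 3 = 16. Stack: [16]
STORE_FAST w → w=16. Stack: []
LOAD_FAST i → push 1. Stack: [1]
LOAD_CONST → push 1. Stack: [1, 1]
BINARY_OP + → 1 + 1 = 2. Stack: [2]
STORE_FAST i → i=2. Stack: []
LOAD_FAST i → push 2. Stack: [2]
LOAD_CONST → push 2. Stack: [2, 2]
COMPARE_OP bool(<) → 2 vs 2 = False. Stack: [False]
POP_JUMP_IF_FALSE → pop False; jump. Stack: []
LOAD_FAST w → push 16. Stack: [16]
RETURN_VALUE → return 16.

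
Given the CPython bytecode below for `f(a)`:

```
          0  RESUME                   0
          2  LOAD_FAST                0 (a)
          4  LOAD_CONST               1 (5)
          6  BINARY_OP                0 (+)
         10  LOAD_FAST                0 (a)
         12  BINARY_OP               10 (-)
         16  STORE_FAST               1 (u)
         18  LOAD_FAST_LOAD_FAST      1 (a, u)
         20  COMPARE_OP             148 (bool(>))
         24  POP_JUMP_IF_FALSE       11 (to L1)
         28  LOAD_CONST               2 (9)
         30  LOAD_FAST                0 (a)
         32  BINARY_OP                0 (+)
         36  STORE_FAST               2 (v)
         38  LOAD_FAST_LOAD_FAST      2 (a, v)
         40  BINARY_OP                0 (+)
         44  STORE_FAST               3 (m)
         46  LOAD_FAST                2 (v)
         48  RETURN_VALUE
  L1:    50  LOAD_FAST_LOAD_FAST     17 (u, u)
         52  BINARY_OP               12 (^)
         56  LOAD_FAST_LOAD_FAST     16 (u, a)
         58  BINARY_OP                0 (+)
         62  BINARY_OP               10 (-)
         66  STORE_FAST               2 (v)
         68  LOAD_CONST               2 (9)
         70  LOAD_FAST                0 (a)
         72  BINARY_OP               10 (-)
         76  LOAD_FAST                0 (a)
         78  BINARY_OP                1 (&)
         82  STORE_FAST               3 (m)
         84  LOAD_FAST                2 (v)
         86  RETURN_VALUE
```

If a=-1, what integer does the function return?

-4

LOAD_FAST a → push -1. Stack: [-1]
LOAD_CONST → push 5. Stack: [-1, 5]
BINARY_OP + → -1 + 5 = 4. Stack: [4]
LOAD_FAST a → push -1. Stack: [4, -1]
BINARY_OP - → 4 - -1 = 5. Stack: [5]
STORE_FAST u → u=5. Stack: []
LOAD_FAST_LOAD_FAST a,u → push -1,5. Stack: [-1, 5]
COMPARE_OP bool(>) → -1 vs 5 = False. Stack: [False]
POP_JUMP_IF_FALSE → pop False; jump. Stack: []
LOAD_FAST_LOAD_FAST u,u → push 5,5. Stack: [5, 5]
BINARY_OP ^ → 5 ^ 5 = 0. Stack: [0]
LOAD_FAST_LOAD_FAST u,a → push 5,-1. Stack: [0, 5, -1]
BINARY_OP + → 5 + -1 = 4. Stack: [0, 4]
BINARY_OP - → 0 - 4 = -4. Stack: [-4]
STORE_FAST v → v=-4. Stack: []
LOAD_CONST → push 9. Stack: [9]
LOAD_FAST a → push -1. Stack: [9, -1]
BINARY_OP - → 9 - -1 = 10. Stack: [10]
LOAD_FAST a → push -1. Stack: [10, -1]
BINARY_OP & → 10 & -1 = 10. Stack: [10]
STORE_FAST m → m=10. Stack: []
LOAD_FAST v → push -4. Stack: [-4]
RETURN_VALUE → return -4.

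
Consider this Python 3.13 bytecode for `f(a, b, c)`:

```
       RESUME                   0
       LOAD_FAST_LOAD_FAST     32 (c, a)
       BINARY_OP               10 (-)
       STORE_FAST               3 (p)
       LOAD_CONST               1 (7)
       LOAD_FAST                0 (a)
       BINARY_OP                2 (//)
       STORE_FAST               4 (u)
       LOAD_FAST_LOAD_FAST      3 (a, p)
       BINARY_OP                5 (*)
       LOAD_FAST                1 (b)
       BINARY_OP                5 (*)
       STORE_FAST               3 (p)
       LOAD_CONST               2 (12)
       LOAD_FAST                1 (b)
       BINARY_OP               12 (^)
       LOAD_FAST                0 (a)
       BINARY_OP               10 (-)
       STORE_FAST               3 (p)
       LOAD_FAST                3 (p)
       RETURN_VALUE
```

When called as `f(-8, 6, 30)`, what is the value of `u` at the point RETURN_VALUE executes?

-1

LOAD_FAST_LOAD_FAST c,a → push 30,-8. Stack: [30, -8]
BINARY_OP - → 30 - -8 = 38. Stack: [38]
STORE_FAST p → p=38. Stack: []
LOAD_CONST → push 7. Stack: [7]
LOAD_FAST a → push -8. Stack: [7, -8]
BINARY_OP // → 7 // -8 = -1. Stack: [-1]
STORE_FAST u → u=-1. Stack: []
LOAD_FAST_LOAD_FAST a,p → push -8,38. Stack: [-8, 38]
BINARY_OP * → -8 * 38 = -304. Stack: [-304]
LOAD_FAST b → push 6. Stack: [-304, 6]
BINARY_OP * → -304 * 6 = -1824. Stack: [-1824]
STORE_FAST p → p=-1824. Stack: []
LOAD_CONST → push 12. Stack: [12]
LOAD_FAST b → push 6. Stack: [12, 6]
BINARY_OP ^ → 12 ^ 6 = 10. Stack: [10]
LOAD_FAST a → push -8. Stack: [10, -8]
BINARY_OP - → 10 - -8 = 18. Stack: [18]
STORE_FAST p → p=18. Stack: []
LOAD_FAST p → push 18. Stack: [18]
RETURN_VALUE → return 18.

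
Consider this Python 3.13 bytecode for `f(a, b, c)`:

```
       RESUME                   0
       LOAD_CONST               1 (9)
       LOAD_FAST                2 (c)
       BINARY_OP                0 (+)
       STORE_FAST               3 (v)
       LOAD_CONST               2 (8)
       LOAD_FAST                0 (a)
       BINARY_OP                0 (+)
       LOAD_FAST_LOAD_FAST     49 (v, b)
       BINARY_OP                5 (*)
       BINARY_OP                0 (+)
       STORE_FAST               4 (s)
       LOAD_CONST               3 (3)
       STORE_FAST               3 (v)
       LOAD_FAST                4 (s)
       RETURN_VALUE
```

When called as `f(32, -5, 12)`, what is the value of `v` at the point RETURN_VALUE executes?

LOAD_CONST → push 9. Stack: [9]
LOAD_FAST c → push 12. Stack: [9, 12]
BINARY_OP + → 9 + 12 = 21. Stack: [21]
STORE_FAST v → v=21. Stack: []
LOAD_CONST → push 8. Stack: [8]
LOAD_FAST a → push 32. Stack: [8, 32]
BINARY_OP + → 8 + 32 = 40. Stack: [40]
LOAD_FAST_LOAD_FAST v,b → push 21,-5. Stack: [40, 21, -5]
BINARY_OP * → 21 * -5 = -105. Stack: [40, -105]
BINARY_OP + → 40 + -105 = -65. Stack: [-65]
STORE_FAST s → s=-65. Stack: []
LOAD_CONST → push 3. Stack: [3]
STORE_FAST v → v=3. Stack: []
LOAD_FAST s → push -65. Stack: [-65]
RETURN_VALUE → return -65.

3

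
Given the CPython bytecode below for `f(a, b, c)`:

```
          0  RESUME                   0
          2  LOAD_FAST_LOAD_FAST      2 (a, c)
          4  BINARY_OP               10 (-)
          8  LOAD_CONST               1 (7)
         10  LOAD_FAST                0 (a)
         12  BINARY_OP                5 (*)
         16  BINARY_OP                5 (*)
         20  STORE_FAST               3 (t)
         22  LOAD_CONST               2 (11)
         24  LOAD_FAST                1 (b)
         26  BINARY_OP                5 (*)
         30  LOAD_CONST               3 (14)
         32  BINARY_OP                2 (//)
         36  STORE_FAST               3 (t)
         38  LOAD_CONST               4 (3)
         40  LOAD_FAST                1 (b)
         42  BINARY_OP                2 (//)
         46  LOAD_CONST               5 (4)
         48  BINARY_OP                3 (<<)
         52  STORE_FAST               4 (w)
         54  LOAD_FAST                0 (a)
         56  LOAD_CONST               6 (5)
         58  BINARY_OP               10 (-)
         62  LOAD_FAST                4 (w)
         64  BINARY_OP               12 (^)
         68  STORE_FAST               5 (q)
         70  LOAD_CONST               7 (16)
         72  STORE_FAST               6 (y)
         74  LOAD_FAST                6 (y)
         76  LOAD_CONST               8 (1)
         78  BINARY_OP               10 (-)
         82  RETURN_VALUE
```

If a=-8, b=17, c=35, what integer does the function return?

15

LOAD_FAST_LOAD_FAST a,c → push -8,35. Stack: [-8, 35]
BINARY_OP - → -8 - 35 = -43. Stack: [-43]
LOAD_CONST → push 7. Stack: [-43, 7]
LOAD_FAST a → push -8. Stack: [-43, 7, -8]
BINARY_OP * → 7 * -8 = -56. Stack: [-43, -56]
BINARY_OP * → -43 * -56 = 2408. Stack: [2408]
STORE_FAST t → t=2408. Stack: []
LOAD_CONST → push 11. Stack: [11]
LOAD_FAST b → push 17. Stack: [11, 17]
BINARY_OP * → 11 * 17 = 187. Stack: [187]
LOAD_CONST → push 14. Stack: [187, 14]
BINARY_OP // → 187 // 14 = 13. Stack: [13]
STORE_FAST t → t=13. Stack: []
LOAD_CONST → push 3. Stack: [3]
LOAD_FAST b → push 17. Stack: [3, 17]
BINARY_OP // → 3 // 17 = 0. Stack: [0]
LOAD_CONST → push 4. Stack: [0, 4]
BINARY_OP << → 0 << 4 = 0. Stack: [0]
STORE_FAST w → w=0. Stack: []
LOAD_FAST a → push -8. Stack: [-8]
LOAD_CONST → push 5. Stack: [-8, 5]
BINARY_OP - → -8 - 5 = -13. Stack: [-13]
LOAD_FAST w → push 0. Stack: [-13, 0]
BINARY_OP ^ → -13 ^ 0 = -13. Stack: [-13]
STORE_FAST q → q=-13. Stack: []
LOAD_CONST → push 16. Stack: [16]
STORE_FAST y → y=16. Stack: []
LOAD_FAST y → push 16. Stack: [16]
LOAD_CONST → push 1. Stack: [16, 1]
BINARY_OP - → 16 - 1 = 15. Stack: [15]
RETURN_VALUE → return 15.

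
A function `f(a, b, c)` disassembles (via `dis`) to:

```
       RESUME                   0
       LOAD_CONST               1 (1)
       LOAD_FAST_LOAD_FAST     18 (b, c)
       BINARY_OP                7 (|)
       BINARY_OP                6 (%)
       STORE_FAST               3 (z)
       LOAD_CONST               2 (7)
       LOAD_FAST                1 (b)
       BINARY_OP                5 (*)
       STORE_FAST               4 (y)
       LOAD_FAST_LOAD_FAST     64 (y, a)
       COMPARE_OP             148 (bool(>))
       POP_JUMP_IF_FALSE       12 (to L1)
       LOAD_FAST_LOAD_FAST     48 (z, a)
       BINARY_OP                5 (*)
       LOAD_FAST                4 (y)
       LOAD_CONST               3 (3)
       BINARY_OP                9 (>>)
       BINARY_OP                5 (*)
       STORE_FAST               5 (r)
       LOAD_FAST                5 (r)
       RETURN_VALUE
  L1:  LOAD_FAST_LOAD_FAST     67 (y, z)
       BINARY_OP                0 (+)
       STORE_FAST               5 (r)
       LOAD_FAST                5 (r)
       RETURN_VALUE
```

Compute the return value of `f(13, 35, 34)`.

LOAD_CONST → push 1. Stack: [1]
LOAD_FAST_LOAD_FAST b,c → push 35,34. Stack: [1, 35, 34]
BINARY_OP | → 35 | 34 = 35. Stack: [1, 35]
BINARY_OP % → 1 % 35 = 1. Stack: [1]
STORE_FAST z → z=1. Stack: []
LOAD_CONST → push 7. Stack: [7]
LOAD_FAST b → push 35. Stack: [7, 35]
BINARY_OP * → 7 * 35 = 245. Stack: [245]
STORE_FAST y → y=245. Stack: []
LOAD_FAST_LOAD_FAST y,a → push 245,13. Stack: [245, 13]
COMPARE_OP bool(>) → 245 vs 13 = True. Stack: [True]
POP_JUMP_IF_FALSE → pop True; no jump. Stack: []
LOAD_FAST_LOAD_FAST z,a → push 1,13. Stack: [1, 13]
BINARY_OP * → 1 * 13 = 13. Stack: [13]
LOAD_FAST y → push 245. Stack: [13, 245]
LOAD_CONST → push 3. Stack: [13, 245, 3]
BINARY_OP >> → 245 >> 3 = 30. Stack: [13, 30]
BINARY_OP * → 13 * 30 = 390. Stack: [390]
STORE_FAST r → r=390. Stack: []
LOAD_FAST r → push 390. Stack: [390]
RETURN_VALUE → return 390.

390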